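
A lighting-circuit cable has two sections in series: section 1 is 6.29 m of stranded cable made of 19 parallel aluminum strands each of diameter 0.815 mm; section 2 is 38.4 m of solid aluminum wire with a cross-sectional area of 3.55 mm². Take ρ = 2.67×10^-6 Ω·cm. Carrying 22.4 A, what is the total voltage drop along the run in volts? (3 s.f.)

ρ = 2.67×10^-6 Ω·cm = 2.67×10^-8 Ω·m
Section 1: A_strand = π(4.0750e-04)² = 5.217e-07 m²; R₁ = ρL/(N·A_s) = (2.67×10^-8)(6.29)/(19×5.217e-07) = 0.01694 Ω
Section 2: A = 3.55 mm² = 3.550e-06 m²
R₂ = (2.67×10^-8)(38.4)/(3.550e-06) = 0.2888 Ω
R = R₁ + R₂ = 0.3058 Ω
V = IR = 22.4 × 0.3058 = 6.85 V

6.85 V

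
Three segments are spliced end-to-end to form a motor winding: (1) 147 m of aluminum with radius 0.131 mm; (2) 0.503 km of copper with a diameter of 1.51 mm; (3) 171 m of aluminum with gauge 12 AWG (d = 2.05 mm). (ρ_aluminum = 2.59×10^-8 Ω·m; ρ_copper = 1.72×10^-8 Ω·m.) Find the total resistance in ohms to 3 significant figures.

76.8 Ω

Seg 1: A = πr² = π(1.3100e-04 m)² = 5.391e-08 m²
R_1 = (2.59×10^-8)(147)/(5.391e-08) = 70.62 Ω
Seg 2: A = π(d/2)² = π(7.5500e-04 m)² = 1.791e-06 m²
R_2 = (1.72×10^-8)(503)/(1.791e-06) = 4.831 Ω
Seg 3: A = π(2.05/2 mm)² = π(1.0250e-03 m)² = 3.301e-06 m²
R_3 = (2.59×10^-8)(171)/(3.301e-06) = 1.342 Ω
R_total = R_1 + R_2 + R_3 = 76.8 Ω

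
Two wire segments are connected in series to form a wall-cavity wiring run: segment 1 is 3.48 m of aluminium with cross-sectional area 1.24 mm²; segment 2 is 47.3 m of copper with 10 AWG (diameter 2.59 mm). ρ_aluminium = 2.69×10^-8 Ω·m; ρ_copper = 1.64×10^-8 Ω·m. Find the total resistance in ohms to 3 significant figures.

Segment 1: A = 1.24 mm² = 1.240e-06 m²
R₁ = ρL/A = (2.69×10^-8)(3.48)/(1.240e-06) = 0.07549 Ω
Segment 2: A = π(2.59/2 mm)² = π(1.2950e-03 m)² = 5.269e-06 m²
R₂ = (1.64×10^-8)(47.3)/(5.269e-06) = 0.1472 Ω
R = R₁ + R₂ = 0.223 Ω

0.223 Ω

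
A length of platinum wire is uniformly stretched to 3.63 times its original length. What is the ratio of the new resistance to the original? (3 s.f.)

Volume constant ⇒ A' = A/k with k = 3.63. R' = ρ(kL)/(A/k) = k²R.
Factor = 13.2

13.2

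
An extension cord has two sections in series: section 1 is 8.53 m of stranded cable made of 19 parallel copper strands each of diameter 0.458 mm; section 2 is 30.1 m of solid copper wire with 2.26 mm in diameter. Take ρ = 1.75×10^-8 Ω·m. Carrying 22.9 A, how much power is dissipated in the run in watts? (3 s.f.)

93.9 W

Section 1: A_strand = π(2.2900e-04)² = 1.647e-07 m²; R₁ = ρL/(N·A_s) = (1.75×10^-8)(8.53)/(19×1.647e-07) = 0.04769 Ω
Section 2: A = π(d/2)² = π(1.1300e-03 m)² = 4.011e-06 m²
R₂ = (1.75×10^-8)(30.1)/(4.011e-06) = 0.1313 Ω
R = R₁ + R₂ = 0.179 Ω
P = I²R = (22.9)² × 0.179 = 93.9 W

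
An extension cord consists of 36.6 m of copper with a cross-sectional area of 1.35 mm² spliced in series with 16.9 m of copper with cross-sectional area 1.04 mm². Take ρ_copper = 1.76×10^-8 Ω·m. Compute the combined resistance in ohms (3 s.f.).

0.763 Ω

Segment 1: A = 1.35 mm² = 1.350e-06 m²
R₁ = ρL/A = (1.76×10^-8)(36.6)/(1.350e-06) = 0.4772 Ω
Segment 2: A = 1.04 mm² = 1.040e-06 m²
R₂ = (1.76×10^-8)(16.9)/(1.040e-06) = 0.286 Ω
R = R₁ + R₂ = 0.763 Ω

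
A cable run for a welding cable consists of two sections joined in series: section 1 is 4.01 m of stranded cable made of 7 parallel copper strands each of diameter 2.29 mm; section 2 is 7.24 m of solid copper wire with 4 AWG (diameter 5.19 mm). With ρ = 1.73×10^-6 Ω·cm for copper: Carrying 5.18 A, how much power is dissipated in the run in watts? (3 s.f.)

0.223 W

ρ = 1.73×10^-6 Ω·cm = 1.73×10^-8 Ω·m
Section 1: A_strand = π(1.1450e-03)² = 4.119e-06 m²; R₁ = ρL/(N·A_s) = (1.73×10^-8)(4.01)/(7×4.119e-06) = 0.002406 Ω
Section 2: A = π(5.19/2 mm)² = π(2.5950e-03 m)² = 2.116e-05 m²
R₂ = (1.73×10^-8)(7.24)/(2.116e-05) = 0.005921 Ω
R = R₁ + R₂ = 0.008327 Ω
P = I²R = (5.18)² × 0.008327 = 0.223 W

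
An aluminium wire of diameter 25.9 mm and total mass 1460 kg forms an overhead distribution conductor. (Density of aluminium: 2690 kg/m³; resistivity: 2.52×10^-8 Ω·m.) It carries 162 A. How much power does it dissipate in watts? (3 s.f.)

A = π(d/2)² = π(1.2950e-02 m)² = 5.2685e-04 m²
L = m/(density·A) = 1460/(2690×5.2685e-04) = 1030 m
R = ρL/A = (2.52×10^-8)(1030)/(5.2685e-04) = 0.04927 Ω
P = I²R = (162)² × 0.04927 = 1290 W

1290 W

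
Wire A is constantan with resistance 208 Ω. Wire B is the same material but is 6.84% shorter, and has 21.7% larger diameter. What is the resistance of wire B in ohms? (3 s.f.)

R ∝ L/d², so R_B/R_A = (1 − 6.84/100) × (1 + 21.7/100)⁻²
= 0.9316 × 0.6752 = 0.629
R_B = 0.629 × 208 = 131 Ω

131 Ω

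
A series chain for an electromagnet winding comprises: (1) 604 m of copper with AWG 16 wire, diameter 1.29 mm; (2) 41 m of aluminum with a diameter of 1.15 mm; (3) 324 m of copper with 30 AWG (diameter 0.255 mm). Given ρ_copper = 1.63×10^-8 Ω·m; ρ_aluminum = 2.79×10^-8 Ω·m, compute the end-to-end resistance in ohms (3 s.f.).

Seg 1: A = π(1.29/2 mm)² = π(6.4500e-04 m)² = 1.307e-06 m²
R_1 = (1.63×10^-8)(604)/(1.307e-06) = 7.533 Ω
Seg 2: A = π(d/2)² = π(5.7500e-04 m)² = 1.039e-06 m²
R_2 = (2.79×10^-8)(41)/(1.039e-06) = 1.101 Ω
Seg 3: A = π(0.255/2 mm)² = π(1.2750e-04 m)² = 5.107e-08 m²
R_3 = (1.63×10^-8)(324)/(5.107e-08) = 103.4 Ω
R_total = R_1 + R_2 + R_3 = 112 Ω

112 Ω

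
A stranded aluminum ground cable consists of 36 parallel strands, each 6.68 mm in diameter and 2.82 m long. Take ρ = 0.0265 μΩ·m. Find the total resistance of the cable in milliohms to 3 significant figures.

0.0592 mΩ

ρ = 0.0265 μΩ·m = 2.65×10^-8 Ω·m
A_strand = π(3.3400e-03 m)² = 3.505e-05 m²
R_strand = ρL/A = (2.65×10^-8)(2.82)/(3.505e-05) = 0.002132 Ω
R_total = R_strand/N = 0.002132/36 = 0.0592 mΩ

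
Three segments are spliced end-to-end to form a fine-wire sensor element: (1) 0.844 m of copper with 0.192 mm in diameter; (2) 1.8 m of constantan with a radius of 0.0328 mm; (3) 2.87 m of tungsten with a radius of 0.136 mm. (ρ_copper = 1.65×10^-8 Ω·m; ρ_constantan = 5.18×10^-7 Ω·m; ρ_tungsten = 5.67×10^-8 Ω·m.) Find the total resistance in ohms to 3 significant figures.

279 Ω

Seg 1: A = π(d/2)² = π(9.6000e-05 m)² = 2.895e-08 m²
R_1 = (1.65×10^-8)(0.844)/(2.895e-08) = 0.481 Ω
Seg 2: A = πr² = π(3.2800e-05 m)² = 3.380e-09 m²
R_2 = (5.18×10^-7)(1.8)/(3.380e-09) = 275.9 Ω
Seg 3: A = πr² = π(1.3600e-04 m)² = 5.811e-08 m²
R_3 = (5.67×10^-8)(2.87)/(5.811e-08) = 2.801 Ω
R_total = R_1 + R_2 + R_3 = 279 Ω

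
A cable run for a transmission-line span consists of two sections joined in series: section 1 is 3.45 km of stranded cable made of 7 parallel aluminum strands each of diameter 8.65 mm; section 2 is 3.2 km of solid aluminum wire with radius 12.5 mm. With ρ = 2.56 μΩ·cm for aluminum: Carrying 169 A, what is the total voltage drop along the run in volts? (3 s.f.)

ρ = 2.56 μΩ·cm = 2.56×10^-8 Ω·m
Section 1: A_strand = π(4.3250e-03)² = 5.877e-05 m²; R₁ = ρL/(N·A_s) = (2.56×10^-8)(3450)/(7×5.877e-05) = 0.2147 Ω
Section 2: A = πr² = π(1.2500e-02 m)² = 4.909e-04 m²
R₂ = (2.56×10^-8)(3200)/(4.909e-04) = 0.1669 Ω
R = R₁ + R₂ = 0.3816 Ω
V = IR = 169 × 0.3816 = 64.5 V

64.5 V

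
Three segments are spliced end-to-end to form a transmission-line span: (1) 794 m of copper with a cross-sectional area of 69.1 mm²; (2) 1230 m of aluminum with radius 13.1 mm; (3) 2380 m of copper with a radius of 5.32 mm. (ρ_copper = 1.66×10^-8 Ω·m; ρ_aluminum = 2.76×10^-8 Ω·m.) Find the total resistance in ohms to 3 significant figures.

0.698 Ω

Seg 1: A = 69.1 mm² = 6.910e-05 m²
R_1 = (1.66×10^-8)(794)/(6.910e-05) = 0.1907 Ω
Seg 2: A = πr² = π(1.3100e-02 m)² = 5.391e-04 m²
R_2 = (2.76×10^-8)(1230)/(5.391e-04) = 0.06297 Ω
Seg 3: A = πr² = π(5.3200e-03 m)² = 8.891e-05 m²
R_3 = (1.66×10^-8)(2380)/(8.891e-05) = 0.4443 Ω
R_total = R_1 + R_2 + R_3 = 0.698 Ω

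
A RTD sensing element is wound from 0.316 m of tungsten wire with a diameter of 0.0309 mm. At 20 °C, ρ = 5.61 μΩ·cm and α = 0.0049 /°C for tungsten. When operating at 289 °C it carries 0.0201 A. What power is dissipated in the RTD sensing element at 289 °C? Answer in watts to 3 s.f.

ρ = 5.61 μΩ·cm = 5.61×10^-8 Ω·m
A = π(d/2)² = π(1.5450e-05 m)² = 7.499e-10 m²
R₍20₎ = ρL/A = (5.61×10^-8)(0.316)/(7.499e-10) = 23.64 Ω
R₍289₎ = R₍20₎(1 + αΔT) = 23.64 × (1 + 0.0049×269) = 54.8 Ω
P = I²R = (0.0201)² × 54.8 = 0.0221 W

0.0221 W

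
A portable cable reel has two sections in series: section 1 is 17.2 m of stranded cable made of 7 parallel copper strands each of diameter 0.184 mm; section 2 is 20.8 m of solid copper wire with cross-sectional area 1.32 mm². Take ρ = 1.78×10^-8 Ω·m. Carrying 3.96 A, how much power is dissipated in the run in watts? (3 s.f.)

30.2 W

Section 1: A_strand = π(9.2000e-05)² = 2.659e-08 m²; R₁ = ρL/(N·A_s) = (1.78×10^-8)(17.2)/(7×2.659e-08) = 1.645 Ω
Section 2: A = 1.32 mm² = 1.320e-06 m²
R₂ = (1.78×10^-8)(20.8)/(1.320e-06) = 0.2805 Ω
R = R₁ + R₂ = 1.925 Ω
P = I²R = (3.96)² × 1.925 = 30.2 W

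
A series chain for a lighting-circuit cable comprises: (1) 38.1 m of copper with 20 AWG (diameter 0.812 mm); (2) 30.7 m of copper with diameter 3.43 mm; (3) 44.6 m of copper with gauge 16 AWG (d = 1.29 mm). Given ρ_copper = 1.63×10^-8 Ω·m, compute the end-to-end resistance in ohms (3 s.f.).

1.81 Ω

Seg 1: A = π(0.812/2 mm)² = π(4.0600e-04 m)² = 5.178e-07 m²
R_1 = (1.63×10^-8)(38.1)/(5.178e-07) = 1.199 Ω
Seg 2: A = π(d/2)² = π(1.7150e-03 m)² = 9.240e-06 m²
R_2 = (1.63×10^-8)(30.7)/(9.240e-06) = 0.05416 Ω
Seg 3: A = π(1.29/2 mm)² = π(6.4500e-04 m)² = 1.307e-06 m²
R_3 = (1.63×10^-8)(44.6)/(1.307e-06) = 0.5562 Ω
R_total = R_1 + R_2 + R_3 = 1.81 Ω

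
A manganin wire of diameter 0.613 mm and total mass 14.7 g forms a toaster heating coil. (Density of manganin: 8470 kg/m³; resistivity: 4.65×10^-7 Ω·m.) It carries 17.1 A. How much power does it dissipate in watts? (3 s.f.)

A = π(d/2)² = π(3.0650e-04 m)² = 2.9513e-07 m²
L = m/(density·A) = 0.0147/(8470×2.9513e-07) = 5.881 m
R = ρL/A = (4.65×10^-7)(5.881)/(2.9513e-07) = 9.265 Ω
P = I²R = (17.1)² × 9.265 = 2710 W

2710 W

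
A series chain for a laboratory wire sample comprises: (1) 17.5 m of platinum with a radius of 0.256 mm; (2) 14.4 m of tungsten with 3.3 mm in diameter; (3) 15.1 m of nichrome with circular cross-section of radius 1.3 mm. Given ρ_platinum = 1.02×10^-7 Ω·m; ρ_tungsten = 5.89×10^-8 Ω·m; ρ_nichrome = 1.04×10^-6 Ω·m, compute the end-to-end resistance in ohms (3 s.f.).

11.7 Ω

Seg 1: A = πr² = π(2.5600e-04 m)² = 2.059e-07 m²
R_1 = (1.02×10^-7)(17.5)/(2.059e-07) = 8.67 Ω
Seg 2: A = π(d/2)² = π(1.6500e-03 m)² = 8.553e-06 m²
R_2 = (5.89×10^-8)(14.4)/(8.553e-06) = 0.09917 Ω
Seg 3: A = πr² = π(1.3000e-03 m)² = 5.309e-06 m²
R_3 = (1.04×10^-6)(15.1)/(5.309e-06) = 2.958 Ω
R_total = R_1 + R_2 + R_3 = 11.7 Ω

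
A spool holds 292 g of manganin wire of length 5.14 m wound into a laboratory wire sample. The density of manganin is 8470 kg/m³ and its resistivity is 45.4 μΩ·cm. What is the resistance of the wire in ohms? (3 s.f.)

ρ = 45.4 μΩ·cm = 4.54×10^-7 Ω·m
A = m/(density·L) = 0.292/(8470×5.14) = 6.7071e-06 m²
R = ρL/A = (4.54×10^-7)(5.14)/(6.7071e-06) = 0.348 Ω

0.348 Ω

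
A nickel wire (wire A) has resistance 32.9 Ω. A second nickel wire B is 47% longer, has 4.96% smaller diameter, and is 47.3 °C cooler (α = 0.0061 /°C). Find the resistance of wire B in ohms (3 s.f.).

R ∝ ρL/d² with ρ ∝ (1+αΔT), so R_B/R_A = (1 + 47/100) × (1 − 4.96/100)⁻² × (1 − 0.0061×47.3)
= 1.47 × 1.107 × 0.7115 = 1.158
R_B = 1.158 × 32.9 = 38.1 Ω

38.1 Ω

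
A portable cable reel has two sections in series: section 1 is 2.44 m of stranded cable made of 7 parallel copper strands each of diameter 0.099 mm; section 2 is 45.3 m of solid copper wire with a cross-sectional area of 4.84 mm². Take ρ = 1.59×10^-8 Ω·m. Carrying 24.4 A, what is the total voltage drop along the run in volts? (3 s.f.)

21.2 V

Section 1: A_strand = π(4.9500e-05)² = 7.698e-09 m²; R₁ = ρL/(N·A_s) = (1.59×10^-8)(2.44)/(7×7.698e-09) = 0.72 Ω
Section 2: A = 4.84 mm² = 4.840e-06 m²
R₂ = (1.59×10^-8)(45.3)/(4.840e-06) = 0.1488 Ω
R = R₁ + R₂ = 0.8688 Ω
V = IR = 24.4 × 0.8688 = 21.2 V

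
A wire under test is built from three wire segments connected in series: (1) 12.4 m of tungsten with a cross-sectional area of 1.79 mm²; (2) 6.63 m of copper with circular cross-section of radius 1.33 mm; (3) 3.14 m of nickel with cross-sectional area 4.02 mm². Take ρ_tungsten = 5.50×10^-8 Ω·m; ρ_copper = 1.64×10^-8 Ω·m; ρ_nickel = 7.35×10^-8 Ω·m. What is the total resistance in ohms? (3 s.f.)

0.458 Ω

Seg 1: A = 1.79 mm² = 1.790e-06 m²
R_1 = (5.50×10^-8)(12.4)/(1.790e-06) = 0.381 Ω
Seg 2: A = πr² = π(1.3300e-03 m)² = 5.557e-06 m²
R_2 = (1.64×10^-8)(6.63)/(5.557e-06) = 0.01957 Ω
Seg 3: A = 4.02 mm² = 4.020e-06 m²
R_3 = (7.35×10^-8)(3.14)/(4.020e-06) = 0.05741 Ω
R_total = R_1 + R_2 + R_3 = 0.458 Ω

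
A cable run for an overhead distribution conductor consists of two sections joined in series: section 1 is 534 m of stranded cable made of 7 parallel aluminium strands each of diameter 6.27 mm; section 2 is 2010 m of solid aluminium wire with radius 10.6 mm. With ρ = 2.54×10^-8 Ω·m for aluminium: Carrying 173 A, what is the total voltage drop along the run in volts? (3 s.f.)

Section 1: A_strand = π(3.1350e-03)² = 3.088e-05 m²; R₁ = ρL/(N·A_s) = (2.54×10^-8)(534)/(7×3.088e-05) = 0.06276 Ω
Section 2: A = πr² = π(1.0600e-02 m)² = 3.530e-04 m²
R₂ = (2.54×10^-8)(2010)/(3.530e-04) = 0.1446 Ω
R = R₁ + R₂ = 0.2074 Ω
V = IR = 173 × 0.2074 = 35.9 V

35.9 V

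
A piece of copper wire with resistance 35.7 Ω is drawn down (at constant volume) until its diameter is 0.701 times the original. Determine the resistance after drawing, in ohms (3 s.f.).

Volume constant ⇒ L' = L/r² with r = 0.701. R' = ρL'/A' = ρ(L/r²)/(πr²d₀²/4) = R/r⁴.
R' = 4.141 × 35.7 = 148 Ω

148 Ω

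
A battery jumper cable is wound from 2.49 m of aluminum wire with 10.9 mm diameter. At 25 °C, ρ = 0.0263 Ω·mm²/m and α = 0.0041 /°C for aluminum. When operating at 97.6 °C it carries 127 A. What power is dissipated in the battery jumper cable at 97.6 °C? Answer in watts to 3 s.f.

14.7 W

ρ = 0.0263 Ω·mm²/m = 2.63×10^-8 Ω·m
A = π(d/2)² = π(5.4500e-03 m)² = 9.331e-05 m²
R₍25₎ = ρL/A = (2.63×10^-8)(2.49)/(9.331e-05) = 7.018×10^-4 Ω
R₍97.6₎ = R₍25₎(1 + αΔT) = 7.018×10^-4 × (1 + 0.0041×72.6) = 9.107×10^-4 Ω
P = I²R = (127)² × 9.107×10^-4 = 14.7 W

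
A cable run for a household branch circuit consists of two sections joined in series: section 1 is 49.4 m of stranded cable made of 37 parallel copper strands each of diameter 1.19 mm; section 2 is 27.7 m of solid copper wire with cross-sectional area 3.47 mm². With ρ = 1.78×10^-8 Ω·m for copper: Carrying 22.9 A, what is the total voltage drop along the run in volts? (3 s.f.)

Section 1: A_strand = π(5.9500e-04)² = 1.112e-06 m²; R₁ = ρL/(N·A_s) = (1.78×10^-8)(49.4)/(37×1.112e-06) = 0.02137 Ω
Section 2: A = 3.47 mm² = 3.470e-06 m²
R₂ = (1.78×10^-8)(27.7)/(3.470e-06) = 0.1421 Ω
R = R₁ + R₂ = 0.1635 Ω
V = IR = 22.9 × 0.1635 = 3.74 V

3.74 V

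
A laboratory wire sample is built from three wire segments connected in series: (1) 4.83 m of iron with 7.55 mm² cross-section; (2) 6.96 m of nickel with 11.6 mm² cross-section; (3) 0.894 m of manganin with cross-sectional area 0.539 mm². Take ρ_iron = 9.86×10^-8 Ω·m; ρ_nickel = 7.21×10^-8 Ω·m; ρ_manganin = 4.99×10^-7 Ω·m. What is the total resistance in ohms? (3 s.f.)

Seg 1: A = 7.55 mm² = 7.550e-06 m²
R_1 = (9.86×10^-8)(4.83)/(7.550e-06) = 0.06308 Ω
Seg 2: A = 11.6 mm² = 1.160e-05 m²
R_2 = (7.21×10^-8)(6.96)/(1.160e-05) = 0.04326 Ω
Seg 3: A = 0.539 mm² = 5.390e-07 m²
R_3 = (4.99×10^-7)(0.894)/(5.390e-07) = 0.8277 Ω
R_total = R_1 + R_2 + R_3 = 0.934 Ω

0.934 Ω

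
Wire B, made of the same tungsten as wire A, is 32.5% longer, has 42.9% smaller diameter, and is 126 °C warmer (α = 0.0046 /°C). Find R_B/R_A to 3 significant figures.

6.42

R ∝ ρL/d² with ρ ∝ (1+αΔT), so R_B/R_A = (1 + 32.5/100) × (1 − 42.9/100)⁻² × (1 + 0.0046×126)
= 1.325 × 3.067 × 1.58 = 6.42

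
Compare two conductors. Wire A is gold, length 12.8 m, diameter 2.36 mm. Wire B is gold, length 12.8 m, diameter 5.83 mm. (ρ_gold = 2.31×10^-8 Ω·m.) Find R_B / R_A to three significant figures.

R ∝ ρL/d², so R_B/R_A = (d_A/d_B)²
= (2.36/5.83)² = 0.164

0.164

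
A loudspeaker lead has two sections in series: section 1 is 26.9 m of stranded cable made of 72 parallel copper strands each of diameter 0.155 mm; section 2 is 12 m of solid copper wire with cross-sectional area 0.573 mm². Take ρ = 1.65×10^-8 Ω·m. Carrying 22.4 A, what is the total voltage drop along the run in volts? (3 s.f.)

15.1 V

Section 1: A_strand = π(7.7500e-05)² = 1.887e-08 m²; R₁ = ρL/(N·A_s) = (1.65×10^-8)(26.9)/(72×1.887e-08) = 0.3267 Ω
Section 2: A = 0.573 mm² = 5.730e-07 m²
R₂ = (1.65×10^-8)(12)/(5.730e-07) = 0.3455 Ω
R = R₁ + R₂ = 0.6723 Ω
V = IR = 22.4 × 0.6723 = 15.1 V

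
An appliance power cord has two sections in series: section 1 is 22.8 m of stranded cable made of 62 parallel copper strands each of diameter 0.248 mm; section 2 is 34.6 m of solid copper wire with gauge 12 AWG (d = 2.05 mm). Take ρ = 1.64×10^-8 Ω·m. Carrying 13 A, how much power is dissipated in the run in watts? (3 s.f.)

50.2 W

Section 1: A_strand = π(1.2400e-04)² = 4.831e-08 m²; R₁ = ρL/(N·A_s) = (1.64×10^-8)(22.8)/(62×4.831e-08) = 0.1249 Ω
Section 2: A = π(2.05/2 mm)² = π(1.0250e-03 m)² = 3.301e-06 m²
R₂ = (1.64×10^-8)(34.6)/(3.301e-06) = 0.1719 Ω
R = R₁ + R₂ = 0.2968 Ω
P = I²R = (13)² × 0.2968 = 50.2 W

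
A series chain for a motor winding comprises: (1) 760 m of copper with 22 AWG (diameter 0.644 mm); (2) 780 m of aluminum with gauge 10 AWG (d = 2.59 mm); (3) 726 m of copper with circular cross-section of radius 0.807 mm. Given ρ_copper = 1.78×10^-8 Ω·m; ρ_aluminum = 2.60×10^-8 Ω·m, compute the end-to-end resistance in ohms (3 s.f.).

Seg 1: A = π(0.644/2 mm)² = π(3.2200e-04 m)² = 3.257e-07 m²
R_1 = (1.78×10^-8)(760)/(3.257e-07) = 41.53 Ω
Seg 2: A = π(2.59/2 mm)² = π(1.2950e-03 m)² = 5.269e-06 m²
R_2 = (2.60×10^-8)(780)/(5.269e-06) = 3.849 Ω
Seg 3: A = πr² = π(8.0700e-04 m)² = 2.046e-06 m²
R_3 = (1.78×10^-8)(726)/(2.046e-06) = 6.316 Ω
R_total = R_1 + R_2 + R_3 = 51.7 Ω

51.7 Ω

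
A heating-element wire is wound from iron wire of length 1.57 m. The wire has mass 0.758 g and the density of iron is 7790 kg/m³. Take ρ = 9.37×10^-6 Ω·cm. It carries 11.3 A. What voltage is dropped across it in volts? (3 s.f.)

ρ = 9.37×10^-6 Ω·cm = 9.37×10^-8 Ω·m
A = m/(density·L) = 7.580×10^-4/(7790×1.57) = 6.1977e-08 m²
R = ρL/A = (9.37×10^-8)(1.57)/(6.1977e-08) = 2.374 Ω
V = IR = 11.3 × 2.374 = 26.8 V

26.8 V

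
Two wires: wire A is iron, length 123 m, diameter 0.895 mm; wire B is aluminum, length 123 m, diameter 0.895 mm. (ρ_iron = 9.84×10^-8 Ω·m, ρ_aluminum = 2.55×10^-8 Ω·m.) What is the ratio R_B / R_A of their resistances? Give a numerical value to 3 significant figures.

R ∝ ρL/d², so R_B/R_A = (ρ_B/ρ_A)
= (2.55×10^-8/9.84×10^-8) = 0.259

0.259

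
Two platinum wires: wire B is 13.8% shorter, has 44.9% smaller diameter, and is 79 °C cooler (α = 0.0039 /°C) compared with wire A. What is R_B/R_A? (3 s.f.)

1.96

R ∝ ρL/d² with ρ ∝ (1+αΔT), so R_B/R_A = (1 − 13.8/100) × (1 − 44.9/100)⁻² × (1 − 0.0039×79)
= 0.862 × 3.294 × 0.6919 = 1.96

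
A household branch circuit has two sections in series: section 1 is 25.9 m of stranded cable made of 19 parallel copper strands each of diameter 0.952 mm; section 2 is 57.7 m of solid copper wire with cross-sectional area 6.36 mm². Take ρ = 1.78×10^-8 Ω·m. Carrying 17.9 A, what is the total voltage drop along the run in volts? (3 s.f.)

Section 1: A_strand = π(4.7600e-04)² = 7.118e-07 m²; R₁ = ρL/(N·A_s) = (1.78×10^-8)(25.9)/(19×7.118e-07) = 0.03409 Ω
Section 2: A = 6.36 mm² = 6.360e-06 m²
R₂ = (1.78×10^-8)(57.7)/(6.360e-06) = 0.1615 Ω
R = R₁ + R₂ = 0.1956 Ω
V = IR = 17.9 × 0.1956 = 3.50 V

3.50 V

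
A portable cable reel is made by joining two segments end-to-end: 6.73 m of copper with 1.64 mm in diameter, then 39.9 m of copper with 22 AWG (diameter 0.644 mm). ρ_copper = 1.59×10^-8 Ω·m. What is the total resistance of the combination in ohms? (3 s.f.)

Segment 1: A = π(d/2)² = π(8.2000e-04 m)² = 2.112e-06 m²
R₁ = ρL/A = (1.59×10^-8)(6.73)/(2.112e-06) = 0.05066 Ω
Segment 2: A = π(0.644/2 mm)² = π(3.2200e-04 m)² = 3.257e-07 m²
R₂ = (1.59×10^-8)(39.9)/(3.257e-07) = 1.948 Ω
R = R₁ + R₂ = 2.00 Ω

2.00 Ω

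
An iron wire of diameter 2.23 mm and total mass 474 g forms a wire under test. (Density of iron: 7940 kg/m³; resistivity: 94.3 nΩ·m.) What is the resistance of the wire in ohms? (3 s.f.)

0.369 Ω

ρ = 94.3 nΩ·m = 9.43×10^-8 Ω·m
A = π(d/2)² = π(1.1150e-03 m)² = 3.9057e-06 m²
L = m/(density·A) = 0.474/(7940×3.9057e-06) = 15.28 m
R = ρL/A = (9.43×10^-8)(15.28)/(3.9057e-06) = 0.369 Ω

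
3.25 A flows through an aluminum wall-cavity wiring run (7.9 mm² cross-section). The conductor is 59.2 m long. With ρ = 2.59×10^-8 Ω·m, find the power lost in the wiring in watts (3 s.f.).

A = 7.9 mm² = 7.900e-06 m²
R = ρL/A = (2.59×10^-8)(59.2)/(7.900e-06) = 0.1941 Ω
P = I²R = (3.25)² × 0.1941 = 2.05 W

2.05 W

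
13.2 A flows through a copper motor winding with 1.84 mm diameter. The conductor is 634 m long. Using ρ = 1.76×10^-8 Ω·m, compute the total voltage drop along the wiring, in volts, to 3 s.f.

55.4 V

A = π(d/2)² = π(9.2000e-04 m)² = 2.659e-06 m²
R = ρL/A = (1.76×10^-8)(634)/(2.659e-06) = 4.196 Ω
V = IR = 13.2 × 4.196 = 55.4 V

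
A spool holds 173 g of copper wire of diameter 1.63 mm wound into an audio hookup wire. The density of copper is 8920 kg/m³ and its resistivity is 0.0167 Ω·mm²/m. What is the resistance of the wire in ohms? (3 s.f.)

0.0744 Ω

ρ = 0.0167 Ω·mm²/m = 1.67×10^-8 Ω·m
A = π(d/2)² = π(8.1500e-04 m)² = 2.0867e-06 m²
L = m/(density·A) = 0.173/(8920×2.0867e-06) = 9.294 m
R = ρL/A = (1.67×10^-8)(9.294)/(2.0867e-06) = 0.0744 Ω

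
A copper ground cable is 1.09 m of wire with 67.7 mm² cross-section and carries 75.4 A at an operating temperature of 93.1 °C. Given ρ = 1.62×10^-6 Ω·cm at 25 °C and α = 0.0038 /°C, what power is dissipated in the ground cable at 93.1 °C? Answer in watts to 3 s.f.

1.87 W

ρ = 1.62×10^-6 Ω·cm = 1.62×10^-8 Ω·m
A = 67.7 mm² = 6.770e-05 m²
R₍25₎ = ρL/A = (1.62×10^-8)(1.09)/(6.770e-05) = 2.608×10^-4 Ω
R₍93.1₎ = R₍25₎(1 + αΔT) = 2.608×10^-4 × (1 + 0.0038×68.1) = 3.283×10^-4 Ω
P = I²R = (75.4)² × 3.283×10^-4 = 1.87 W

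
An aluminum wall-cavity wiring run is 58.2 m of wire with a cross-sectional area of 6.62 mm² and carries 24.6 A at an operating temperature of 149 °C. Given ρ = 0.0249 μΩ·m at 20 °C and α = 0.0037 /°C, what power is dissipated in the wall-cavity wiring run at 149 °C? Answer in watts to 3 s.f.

196 W

ρ = 0.0249 μΩ·m = 2.49×10^-8 Ω·m
A = 6.62 mm² = 6.620e-06 m²
R₍20₎ = ρL/A = (2.49×10^-8)(58.2)/(6.620e-06) = 0.2189 Ω
R₍149₎ = R₍20₎(1 + αΔT) = 0.2189 × (1 + 0.0037×129) = 0.3234 Ω
P = I²R = (24.6)² × 0.3234 = 196 W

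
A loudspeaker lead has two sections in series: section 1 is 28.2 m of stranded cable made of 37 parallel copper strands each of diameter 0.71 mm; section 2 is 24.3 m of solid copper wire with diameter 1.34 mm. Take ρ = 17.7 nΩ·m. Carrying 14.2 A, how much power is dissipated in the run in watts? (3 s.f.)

ρ = 17.7 nΩ·m = 1.77×10^-8 Ω·m
Section 1: A_strand = π(3.5500e-04)² = 3.959e-07 m²; R₁ = ρL/(N·A_s) = (1.77×10^-8)(28.2)/(37×3.959e-07) = 0.03407 Ω
Section 2: A = π(d/2)² = π(6.7000e-04 m)² = 1.410e-06 m²
R₂ = (1.77×10^-8)(24.3)/(1.410e-06) = 0.305 Ω
R = R₁ + R₂ = 0.3391 Ω
P = I²R = (14.2)² × 0.3391 = 68.4 W

68.4 W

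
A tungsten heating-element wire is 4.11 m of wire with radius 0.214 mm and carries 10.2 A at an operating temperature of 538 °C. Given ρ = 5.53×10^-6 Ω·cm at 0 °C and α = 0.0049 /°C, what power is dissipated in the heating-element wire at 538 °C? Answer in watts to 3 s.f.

598 W

ρ = 5.53×10^-6 Ω·cm = 5.53×10^-8 Ω·m
A = πr² = π(2.1400e-04 m)² = 1.439e-07 m²
R₍0₎ = ρL/A = (5.53×10^-8)(4.11)/(1.439e-07) = 1.58 Ω
R₍538₎ = R₍0₎(1 + αΔT) = 1.58 × (1 + 0.0049×538) = 5.744 Ω
P = I²R = (10.2)² × 5.744 = 598 W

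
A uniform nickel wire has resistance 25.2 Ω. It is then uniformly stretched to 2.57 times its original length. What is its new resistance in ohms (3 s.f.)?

Volume constant ⇒ A' = A/k with k = 2.57. R' = ρ(kL)/(A/k) = k²R.
R' = 6.605 × 25.2 = 166 Ω

166 Ω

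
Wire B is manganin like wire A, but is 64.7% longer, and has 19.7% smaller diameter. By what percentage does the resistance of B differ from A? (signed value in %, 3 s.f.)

R ∝ L/d², so R_B/R_A = (1 + 64.7/100) × (1 − 19.7/100)⁻²
= 1.647 × 1.551 = 2.554
(R_B − R_A)/R_A = 2.554 − 1 = 155%

155%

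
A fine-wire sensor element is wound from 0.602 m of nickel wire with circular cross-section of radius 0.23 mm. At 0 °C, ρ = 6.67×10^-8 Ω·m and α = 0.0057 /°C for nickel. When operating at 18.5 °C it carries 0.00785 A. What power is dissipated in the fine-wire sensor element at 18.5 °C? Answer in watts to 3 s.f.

A = πr² = π(2.3000e-04 m)² = 1.662e-07 m²
R₍0₎ = ρL/A = (6.67×10^-8)(0.602)/(1.662e-07) = 0.2416 Ω
R₍18.5₎ = R₍0₎(1 + αΔT) = 0.2416 × (1 + 0.0057×18.5) = 0.2671 Ω
P = I²R = (0.00785)² × 0.2671 = 1.65×10^-5 W

1.65×10^-5 W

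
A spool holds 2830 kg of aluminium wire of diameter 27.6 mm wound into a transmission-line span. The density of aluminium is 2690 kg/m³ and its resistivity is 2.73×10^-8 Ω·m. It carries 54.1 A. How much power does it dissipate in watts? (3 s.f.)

235 W

A = π(d/2)² = π(1.3800e-02 m)² = 5.9828e-04 m²
L = m/(density·A) = 2830/(2690×5.9828e-04) = 1758 m
R = ρL/A = (2.73×10^-8)(1758)/(5.9828e-04) = 0.08024 Ω
P = I²R = (54.1)² × 0.08024 = 235 W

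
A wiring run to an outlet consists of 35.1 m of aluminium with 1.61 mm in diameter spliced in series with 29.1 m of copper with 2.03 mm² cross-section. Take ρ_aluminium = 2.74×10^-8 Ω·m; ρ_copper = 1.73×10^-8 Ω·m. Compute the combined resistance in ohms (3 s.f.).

0.720 Ω

Segment 1: A = π(d/2)² = π(8.0500e-04 m)² = 2.036e-06 m²
R₁ = ρL/A = (2.74×10^-8)(35.1)/(2.036e-06) = 0.4724 Ω
Segment 2: A = 2.03 mm² = 2.030e-06 m²
R₂ = (1.73×10^-8)(29.1)/(2.030e-06) = 0.248 Ω
R = R₁ + R₂ = 0.720 Ω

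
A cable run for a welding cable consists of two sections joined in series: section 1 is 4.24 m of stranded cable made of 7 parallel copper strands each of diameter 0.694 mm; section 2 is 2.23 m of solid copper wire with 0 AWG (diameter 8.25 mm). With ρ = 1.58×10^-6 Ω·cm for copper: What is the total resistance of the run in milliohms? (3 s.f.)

ρ = 1.58×10^-6 Ω·cm = 1.58×10^-8 Ω·m
Section 1: A_strand = π(3.4700e-04)² = 3.783e-07 m²; R₁ = ρL/(N·A_s) = (1.58×10^-8)(4.24)/(7×3.783e-07) = 0.0253 Ω
Section 2: A = π(8.25/2 mm)² = π(4.1250e-03 m)² = 5.346e-05 m²
R₂ = (1.58×10^-8)(2.23)/(5.346e-05) = 6.591×10^-4 Ω
R = R₁ + R₂ = 26.0 mΩ

26.0 mΩ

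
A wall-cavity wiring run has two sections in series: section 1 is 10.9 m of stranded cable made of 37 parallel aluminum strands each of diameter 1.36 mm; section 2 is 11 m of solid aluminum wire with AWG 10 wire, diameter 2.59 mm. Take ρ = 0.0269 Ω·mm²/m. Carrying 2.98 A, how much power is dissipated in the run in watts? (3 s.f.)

0.547 W

ρ = 0.0269 Ω·mm²/m = 2.69×10^-8 Ω·m
Section 1: A_strand = π(6.8000e-04)² = 1.453e-06 m²; R₁ = ρL/(N·A_s) = (2.69×10^-8)(10.9)/(37×1.453e-06) = 0.005455 Ω
Section 2: A = π(2.59/2 mm)² = π(1.2950e-03 m)² = 5.269e-06 m²
R₂ = (2.69×10^-8)(11)/(5.269e-06) = 0.05616 Ω
R = R₁ + R₂ = 0.06162 Ω
P = I²R = (2.98)² × 0.06162 = 0.547 W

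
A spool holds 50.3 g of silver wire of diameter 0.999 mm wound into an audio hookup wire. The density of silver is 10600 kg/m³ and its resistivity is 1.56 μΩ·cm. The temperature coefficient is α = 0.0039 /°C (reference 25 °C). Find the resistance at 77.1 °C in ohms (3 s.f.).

0.145 Ω

ρ = 1.56 μΩ·cm = 1.56×10^-8 Ω·m
A = π(d/2)² = π(4.9950e-04 m)² = 7.8383e-07 m²
L = m/(density·A) = 0.0503/(10600×7.8383e-07) = 6.054 m
R = ρL/A = (1.56×10^-8)(6.054)/(7.8383e-07) = 0.1205 Ω
R(77.1 °C) = 0.1205 × (1 + 0.0039×52.1) = 0.145 Ω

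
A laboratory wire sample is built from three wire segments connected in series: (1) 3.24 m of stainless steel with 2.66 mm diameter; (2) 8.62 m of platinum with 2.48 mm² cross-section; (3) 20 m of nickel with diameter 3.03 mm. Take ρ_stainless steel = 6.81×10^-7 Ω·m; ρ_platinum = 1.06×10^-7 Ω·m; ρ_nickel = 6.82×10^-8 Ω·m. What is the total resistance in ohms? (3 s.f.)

0.955 Ω

Seg 1: A = π(d/2)² = π(1.3300e-03 m)² = 5.557e-06 m²
R_1 = (6.81×10^-7)(3.24)/(5.557e-06) = 0.397 Ω
Seg 2: A = 2.48 mm² = 2.480e-06 m²
R_2 = (1.06×10^-7)(8.62)/(2.480e-06) = 0.3684 Ω
Seg 3: A = π(d/2)² = π(1.5150e-03 m)² = 7.211e-06 m²
R_3 = (6.82×10^-8)(20)/(7.211e-06) = 0.1892 Ω
R_total = R_1 + R_2 + R_3 = 0.955 Ω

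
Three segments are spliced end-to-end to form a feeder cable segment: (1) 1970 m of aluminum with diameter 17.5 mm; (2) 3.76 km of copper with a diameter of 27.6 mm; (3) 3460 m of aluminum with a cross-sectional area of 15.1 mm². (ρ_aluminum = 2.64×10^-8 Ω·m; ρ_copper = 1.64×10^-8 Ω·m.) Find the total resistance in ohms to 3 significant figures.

6.37 Ω

Seg 1: A = π(d/2)² = π(8.7500e-03 m)² = 2.405e-04 m²
R_1 = (2.64×10^-8)(1970)/(2.405e-04) = 0.2162 Ω
Seg 2: A = π(d/2)² = π(1.3800e-02 m)² = 5.983e-04 m²
R_2 = (1.64×10^-8)(3760)/(5.983e-04) = 0.1031 Ω
Seg 3: A = 15.1 mm² = 1.510e-05 m²
R_3 = (2.64×10^-8)(3460)/(1.510e-05) = 6.049 Ω
R_total = R_1 + R_2 + R_3 = 6.37 Ω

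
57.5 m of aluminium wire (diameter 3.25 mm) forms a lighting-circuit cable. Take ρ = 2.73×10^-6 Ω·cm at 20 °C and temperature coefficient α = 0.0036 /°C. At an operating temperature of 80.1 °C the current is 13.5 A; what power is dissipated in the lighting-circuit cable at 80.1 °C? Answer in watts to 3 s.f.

41.9 W

ρ = 2.73×10^-6 Ω·cm = 2.73×10^-8 Ω·m
A = π(d/2)² = π(1.6250e-03 m)² = 8.296e-06 m²
R₍20₎ = ρL/A = (2.73×10^-8)(57.5)/(8.296e-06) = 0.1892 Ω
R₍80.1₎ = R₍20₎(1 + αΔT) = 0.1892 × (1 + 0.0036×60.1) = 0.2302 Ω
P = I²R = (13.5)² × 0.2302 = 41.9 W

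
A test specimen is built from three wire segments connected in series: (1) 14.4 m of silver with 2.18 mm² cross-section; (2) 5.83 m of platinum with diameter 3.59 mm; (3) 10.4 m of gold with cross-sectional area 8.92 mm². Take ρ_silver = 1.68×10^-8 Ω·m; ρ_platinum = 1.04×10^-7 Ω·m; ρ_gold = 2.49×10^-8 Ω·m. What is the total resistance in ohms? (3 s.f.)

Seg 1: A = 2.18 mm² = 2.180e-06 m²
R_1 = (1.68×10^-8)(14.4)/(2.180e-06) = 0.111 Ω
Seg 2: A = π(d/2)² = π(1.7950e-03 m)² = 1.012e-05 m²
R_2 = (1.04×10^-7)(5.83)/(1.012e-05) = 0.0599 Ω
Seg 3: A = 8.92 mm² = 8.920e-06 m²
R_3 = (2.49×10^-8)(10.4)/(8.920e-06) = 0.02903 Ω
R_total = R_1 + R_2 + R_3 = 0.200 Ω

0.200 Ω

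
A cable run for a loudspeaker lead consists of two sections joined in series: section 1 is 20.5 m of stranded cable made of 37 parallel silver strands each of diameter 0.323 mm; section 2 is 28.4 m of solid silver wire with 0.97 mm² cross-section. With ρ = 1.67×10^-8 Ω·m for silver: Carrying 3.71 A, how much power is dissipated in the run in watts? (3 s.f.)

Section 1: A_strand = π(1.6150e-04)² = 8.194e-08 m²; R₁ = ρL/(N·A_s) = (1.67×10^-8)(20.5)/(37×8.194e-08) = 0.1129 Ω
Section 2: A = 0.97 mm² = 9.700e-07 m²
R₂ = (1.67×10^-8)(28.4)/(9.700e-07) = 0.4889 Ω
R = R₁ + R₂ = 0.6019 Ω
P = I²R = (3.71)² × 0.6019 = 8.28 W

8.28 W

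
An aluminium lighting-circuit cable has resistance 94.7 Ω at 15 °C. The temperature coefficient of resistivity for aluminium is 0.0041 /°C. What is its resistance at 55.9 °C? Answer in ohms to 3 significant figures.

111 Ω

ΔT = 55.9 − 15 = 40.9 °C
R = R₀(1 + αΔT) = 94.7 × (1 + 0.0041×40.9) = 94.7 × 1.168 = 111 Ω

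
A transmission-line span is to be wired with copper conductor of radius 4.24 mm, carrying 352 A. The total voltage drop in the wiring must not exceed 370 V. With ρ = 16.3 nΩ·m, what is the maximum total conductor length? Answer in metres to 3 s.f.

ρ = 16.3 nΩ·m = 1.63×10^-8 Ω·m
A = πr² = π(4.2400e-03 m)² = 5.648e-05 m²
L_max = V_max·A/(1·ρI) = (370)(5.648e-05)/(1.63×10^-8×352) = 3640 m

3640 m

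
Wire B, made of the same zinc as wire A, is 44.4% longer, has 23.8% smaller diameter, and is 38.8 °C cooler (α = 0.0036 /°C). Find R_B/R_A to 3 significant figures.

R ∝ ρL/d² with ρ ∝ (1+αΔT), so R_B/R_A = (1 + 44.4/100) × (1 − 23.8/100)⁻² × (1 − 0.0036×38.8)
= 1.444 × 1.722 × 0.8603 = 2.14

2.14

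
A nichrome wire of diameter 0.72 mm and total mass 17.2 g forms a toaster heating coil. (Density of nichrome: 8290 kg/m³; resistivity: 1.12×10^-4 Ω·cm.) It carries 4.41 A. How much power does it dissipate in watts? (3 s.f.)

273 W

ρ = 1.12×10^-4 Ω·cm = 1.12×10^-6 Ω·m
A = π(d/2)² = π(3.6000e-04 m)² = 4.0715e-07 m²
L = m/(density·A) = 0.0172/(8290×4.0715e-07) = 5.096 m
R = ρL/A = (1.12×10^-6)(5.096)/(4.0715e-07) = 14.02 Ω
P = I²R = (4.41)² × 14.02 = 273 W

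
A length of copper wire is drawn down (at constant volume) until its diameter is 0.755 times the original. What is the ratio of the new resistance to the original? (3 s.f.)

3.08

Volume constant ⇒ L' = L/r² with r = 0.755. R' = ρL'/A' = ρ(L/r²)/(πr²d₀²/4) = R/r⁴.
Factor = 3.08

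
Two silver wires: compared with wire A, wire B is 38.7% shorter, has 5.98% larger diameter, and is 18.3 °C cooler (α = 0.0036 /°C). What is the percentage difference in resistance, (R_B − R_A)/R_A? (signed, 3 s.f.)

-49.0%

R ∝ ρL/d² with ρ ∝ (1+αΔT), so R_B/R_A = (1 − 38.7/100) × (1 + 5.98/100)⁻² × (1 − 0.0036×18.3)
= 0.613 × 0.8903 × 0.9341 = 0.5098
(R_B − R_A)/R_A = 0.5098 − 1 = -49.0%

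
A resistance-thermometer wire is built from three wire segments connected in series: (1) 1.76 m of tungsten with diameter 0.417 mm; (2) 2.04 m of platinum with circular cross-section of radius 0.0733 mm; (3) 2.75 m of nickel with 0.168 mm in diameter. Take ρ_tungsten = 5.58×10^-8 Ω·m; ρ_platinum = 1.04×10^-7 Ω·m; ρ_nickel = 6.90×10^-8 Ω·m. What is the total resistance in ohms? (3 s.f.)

Seg 1: A = π(d/2)² = π(2.0850e-04 m)² = 1.366e-07 m²
R_1 = (5.58×10^-8)(1.76)/(1.366e-07) = 0.7191 Ω
Seg 2: A = πr² = π(7.3300e-05 m)² = 1.688e-08 m²
R_2 = (1.04×10^-7)(2.04)/(1.688e-08) = 12.57 Ω
Seg 3: A = π(d/2)² = π(8.4000e-05 m)² = 2.217e-08 m²
R_3 = (6.90×10^-8)(2.75)/(2.217e-08) = 8.56 Ω
R_total = R_1 + R_2 + R_3 = 21.8 Ω

21.8 Ω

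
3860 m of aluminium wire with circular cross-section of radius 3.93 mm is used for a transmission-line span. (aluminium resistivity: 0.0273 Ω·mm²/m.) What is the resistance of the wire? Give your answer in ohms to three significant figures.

ρ = 0.0273 Ω·mm²/m = 2.73×10^-8 Ω·m
A = πr² = π(3.9300e-03 m)² = 4.852e-05 m²
R = ρL/A = (2.73×10^-8)(3860 m)/(4.852e-05 m²) = 2.17 Ω

2.17 Ω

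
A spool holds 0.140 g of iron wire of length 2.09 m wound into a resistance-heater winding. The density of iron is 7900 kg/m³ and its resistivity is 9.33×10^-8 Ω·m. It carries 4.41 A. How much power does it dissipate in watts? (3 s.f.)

A = m/(density·L) = 1.400×10^-4/(7900×2.09) = 8.4792e-09 m²
R = ρL/A = (9.33×10^-8)(2.09)/(8.4792e-09) = 23 Ω
P = I²R = (4.41)² × 23 = 447 W

447 W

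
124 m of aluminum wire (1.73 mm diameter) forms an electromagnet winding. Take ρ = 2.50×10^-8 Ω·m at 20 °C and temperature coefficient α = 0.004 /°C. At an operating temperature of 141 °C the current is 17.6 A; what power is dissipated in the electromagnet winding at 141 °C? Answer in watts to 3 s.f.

A = π(d/2)² = π(8.6500e-04 m)² = 2.351e-06 m²
R₍20₎ = ρL/A = (2.50×10^-8)(124)/(2.351e-06) = 1.319 Ω
R₍141₎ = R₍20₎(1 + αΔT) = 1.319 × (1 + 0.004×121) = 1.957 Ω
P = I²R = (17.6)² × 1.957 = 606 W

606 W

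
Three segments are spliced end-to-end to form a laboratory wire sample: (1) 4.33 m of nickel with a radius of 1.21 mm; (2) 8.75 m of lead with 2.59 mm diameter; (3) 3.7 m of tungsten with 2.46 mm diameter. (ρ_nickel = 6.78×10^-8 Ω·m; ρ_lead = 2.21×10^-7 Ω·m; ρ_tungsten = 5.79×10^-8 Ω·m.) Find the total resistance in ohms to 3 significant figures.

Seg 1: A = πr² = π(1.2100e-03 m)² = 4.600e-06 m²
R_1 = (6.78×10^-8)(4.33)/(4.600e-06) = 0.06383 Ω
Seg 2: A = π(d/2)² = π(1.2950e-03 m)² = 5.269e-06 m²
R_2 = (2.21×10^-7)(8.75)/(5.269e-06) = 0.367 Ω
Seg 3: A = π(d/2)² = π(1.2300e-03 m)² = 4.753e-06 m²
R_3 = (5.79×10^-8)(3.7)/(4.753e-06) = 0.04507 Ω
R_total = R_1 + R_2 + R_3 = 0.476 Ω

0.476 Ω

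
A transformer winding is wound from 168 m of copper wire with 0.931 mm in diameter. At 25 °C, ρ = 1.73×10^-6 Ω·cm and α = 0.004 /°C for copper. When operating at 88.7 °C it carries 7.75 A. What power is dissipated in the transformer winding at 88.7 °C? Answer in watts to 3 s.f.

322 W

ρ = 1.73×10^-6 Ω·cm = 1.73×10^-8 Ω·m
A = π(d/2)² = π(4.6550e-04 m)² = 6.808e-07 m²
R₍25₎ = ρL/A = (1.73×10^-8)(168)/(6.808e-07) = 4.269 Ω
R₍88.7₎ = R₍25₎(1 + αΔT) = 4.269 × (1 + 0.004×63.7) = 5.357 Ω
P = I²R = (7.75)² × 5.357 = 322 W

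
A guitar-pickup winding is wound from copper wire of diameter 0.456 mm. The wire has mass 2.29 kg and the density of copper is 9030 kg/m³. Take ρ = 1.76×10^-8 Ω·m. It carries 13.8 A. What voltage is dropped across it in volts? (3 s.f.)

A = π(d/2)² = π(2.2800e-04 m)² = 1.6331e-07 m²
L = m/(density·A) = 2.29/(9030×1.6331e-07) = 1553 m
R = ρL/A = (1.76×10^-8)(1553)/(1.6331e-07) = 167.3 Ω
V = IR = 13.8 × 167.3 = 2310 V

2310 V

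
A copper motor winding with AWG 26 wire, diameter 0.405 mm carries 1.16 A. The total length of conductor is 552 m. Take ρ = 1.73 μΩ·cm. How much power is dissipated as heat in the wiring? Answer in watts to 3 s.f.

99.7 W

ρ = 1.73 μΩ·cm = 1.73×10^-8 Ω·m
A = π(0.405/2 mm)² = π(2.0250e-04 m)² = 1.288e-07 m²
R = ρL/A = (1.73×10^-8)(552)/(1.288e-07) = 74.13 Ω
P = I²R = (1.16)² × 74.13 = 99.7 W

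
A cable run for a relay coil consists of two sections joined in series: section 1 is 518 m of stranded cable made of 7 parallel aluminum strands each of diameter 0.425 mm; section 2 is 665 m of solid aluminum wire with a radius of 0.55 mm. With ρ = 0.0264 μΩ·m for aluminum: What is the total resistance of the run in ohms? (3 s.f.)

32.2 Ω

ρ = 0.0264 μΩ·m = 2.64×10^-8 Ω·m
Section 1: A_strand = π(2.1250e-04)² = 1.419e-07 m²; R₁ = ρL/(N·A_s) = (2.64×10^-8)(518)/(7×1.419e-07) = 13.77 Ω
Section 2: A = πr² = π(5.5000e-04 m)² = 9.503e-07 m²
R₂ = (2.64×10^-8)(665)/(9.503e-07) = 18.47 Ω
R = R₁ + R₂ = 32.2 Ω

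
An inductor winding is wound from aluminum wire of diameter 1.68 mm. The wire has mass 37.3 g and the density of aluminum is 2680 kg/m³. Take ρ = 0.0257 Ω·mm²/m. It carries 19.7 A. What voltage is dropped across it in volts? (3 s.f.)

1.43 V

ρ = 0.0257 Ω·mm²/m = 2.57×10^-8 Ω·m
A = π(d/2)² = π(8.4000e-04 m)² = 2.2167e-06 m²
L = m/(density·A) = 0.0373/(2680×2.2167e-06) = 6.279 m
R = ρL/A = (2.57×10^-8)(6.279)/(2.2167e-06) = 0.07279 Ω
V = IR = 19.7 × 0.07279 = 1.43 V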